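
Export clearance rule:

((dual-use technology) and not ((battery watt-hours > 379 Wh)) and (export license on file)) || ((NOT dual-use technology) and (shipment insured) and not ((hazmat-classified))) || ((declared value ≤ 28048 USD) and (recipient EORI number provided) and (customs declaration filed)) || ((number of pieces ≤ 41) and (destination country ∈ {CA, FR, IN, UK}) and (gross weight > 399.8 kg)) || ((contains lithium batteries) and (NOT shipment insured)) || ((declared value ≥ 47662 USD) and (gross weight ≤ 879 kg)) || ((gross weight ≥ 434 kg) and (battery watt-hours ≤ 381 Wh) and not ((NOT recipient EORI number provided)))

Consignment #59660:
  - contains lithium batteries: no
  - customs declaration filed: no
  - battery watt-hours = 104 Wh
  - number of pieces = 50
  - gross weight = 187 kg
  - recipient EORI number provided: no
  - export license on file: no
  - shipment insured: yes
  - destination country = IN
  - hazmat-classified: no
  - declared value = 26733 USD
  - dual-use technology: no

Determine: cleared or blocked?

Atomic conditions:
  dual-use technology: no → false
  battery watt-hours > 379 Wh: 104 > 379 is false
  export license on file: no → false
  NOT dual-use technology: no → true
  shipment insured: yes → true
  hazmat-classified: no → false
  declared value ≤ 28048 USD: 26733 ≤ 28048 is true
  recipient EORI number provided: no → false
  customs declaration filed: no → false
  number of pieces ≤ 41: 50 ≤ 41 is false
  destination country ∈ {CA, FR, IN, UK}: IN is in the set → true
  gross weight > 399.8 kg: 187 > 399.8 is false
  contains lithium batteries: no → false
  NOT shipment insured: yes → false
  declared value ≥ 47662 USD: 26733 ≥ 47662 is false
  gross weight ≤ 879 kg: 187 ≤ 879 is true
  gross weight ≥ 434 kg: 187 ≥ 434 is false
  battery watt-hours ≤ 381 Wh: 104 ≤ 381 is true
  NOT recipient EORI number provided: no → true
Combine:
[1.2] NOT false = true
[1] false AND true AND false = false
[2.3] NOT false = true
[2] true AND true AND true = true
[3] true AND false AND false = false
[4] false AND true AND false = false
[5] false AND false = false
[6] false AND true = false
[7.3] NOT true = false
[7] false AND true AND false = false
[root] false OR true OR false OR false OR false OR false OR false = true
Overall: true → cleared

Cleared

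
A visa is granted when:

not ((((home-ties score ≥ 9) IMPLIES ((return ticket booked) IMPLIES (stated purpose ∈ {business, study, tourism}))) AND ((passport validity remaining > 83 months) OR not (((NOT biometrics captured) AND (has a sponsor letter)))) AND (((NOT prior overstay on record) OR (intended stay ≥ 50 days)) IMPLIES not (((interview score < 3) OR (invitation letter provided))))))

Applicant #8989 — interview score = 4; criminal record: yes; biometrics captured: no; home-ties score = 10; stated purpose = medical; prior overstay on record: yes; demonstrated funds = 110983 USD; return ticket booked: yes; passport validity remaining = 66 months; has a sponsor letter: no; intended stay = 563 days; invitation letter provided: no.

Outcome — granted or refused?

Granted

Atomic conditions:
  home-ties score ≥ 9: 10 ≥ 9 is true
  return ticket booked: yes → true
  stated purpose ∈ {business, study, tourism}: medical is not in the set → false
  passport validity remaining > 83 months: 66 > 83 is false
  NOT biometrics captured: no → true
  has a sponsor letter: no → false
  NOT prior overstay on record: yes → false
  intended stay ≥ 50 days: 563 ≥ 50 is true
  interview score < 3: 4 < 3 is false
  invitation letter provided: no → false
Combine:
[1.1.2] true → false = false
[1.1] true → false = false
[1.2.2.1] true AND false = false
[1.2.2] NOT false = true
[1.2] false OR true = true
[1.3.1] false OR true = true
[1.3.2.1] false OR false = false
[1.3.2] NOT false = true
[1.3] true → true = true
[1] false AND true AND true = false
[root] NOT false = true
Overall: true → granted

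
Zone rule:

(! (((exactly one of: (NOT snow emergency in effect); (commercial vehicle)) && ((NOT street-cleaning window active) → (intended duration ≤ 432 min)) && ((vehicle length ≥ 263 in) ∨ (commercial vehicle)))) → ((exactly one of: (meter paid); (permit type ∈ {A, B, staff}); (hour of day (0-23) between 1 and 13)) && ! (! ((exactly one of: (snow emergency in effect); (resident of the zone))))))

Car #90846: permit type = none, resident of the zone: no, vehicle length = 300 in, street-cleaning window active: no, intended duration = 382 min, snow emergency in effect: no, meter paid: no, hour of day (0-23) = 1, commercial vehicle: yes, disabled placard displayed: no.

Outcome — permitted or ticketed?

Atomic conditions:
  NOT snow emergency in effect: no → true
  commercial vehicle: yes → true
  NOT street-cleaning window active: no → true
  intended duration ≤ 432 min: 382 ≤ 432 is true
  vehicle length ≥ 263 in: 300 ≥ 263 is true
  meter paid: no → false
  permit type ∈ {A, B, staff}: none is not in the set → false
  hour of day (0-23) between 1 and 13: 1 in [1, 13] is true
  snow emergency in effect: no → false
  resident of the zone: no → false
Combine:
[1.1.1] exactly-one(true, true) = false
[1.1.2] true → true = true
[1.1.3] true OR true = true
[1.1] false AND true AND true = false
[1] NOT false = true
[2.1] exactly-one(false, false, true) = true
[2.2.1.1] exactly-one(false, false) = false
[2.2.1] NOT false = true
[2.2] NOT true = false
[2] true AND false = false
[root] true → false = false
Overall: false → ticketed

Ticketed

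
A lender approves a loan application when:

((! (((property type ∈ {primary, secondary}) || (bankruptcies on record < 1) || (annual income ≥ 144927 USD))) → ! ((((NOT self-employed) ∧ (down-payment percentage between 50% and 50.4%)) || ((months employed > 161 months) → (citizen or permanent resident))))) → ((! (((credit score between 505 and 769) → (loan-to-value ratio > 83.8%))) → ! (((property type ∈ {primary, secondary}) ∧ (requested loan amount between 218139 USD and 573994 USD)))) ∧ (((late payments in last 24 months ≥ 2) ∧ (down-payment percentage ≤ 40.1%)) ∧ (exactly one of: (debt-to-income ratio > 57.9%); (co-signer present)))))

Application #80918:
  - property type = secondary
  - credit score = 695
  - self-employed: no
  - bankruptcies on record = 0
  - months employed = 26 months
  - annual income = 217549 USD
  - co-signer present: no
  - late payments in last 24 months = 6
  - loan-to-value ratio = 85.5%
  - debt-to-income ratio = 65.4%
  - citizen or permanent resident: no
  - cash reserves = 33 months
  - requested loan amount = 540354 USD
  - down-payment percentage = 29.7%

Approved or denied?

Approved

Atomic conditions:
  property type ∈ {primary, secondary}: secondary is in the set → true
  bankruptcies on record < 1: 0 < 1 is true
  annual income ≥ 144927 USD: 217549 ≥ 144927 is true
  NOT self-employed: no → true
  down-payment percentage between 50% and 50.4%: 29.7 in [50, 50.4] is false
  months employed > 161 months: 26 > 161 is false
  citizen or permanent resident: no → false
  credit score between 505 and 769: 695 in [505, 769] is true
  loan-to-value ratio > 83.8%: 85.5 > 83.8 is true
  requested loan amount between 218139 USD and 573994 USD: 540354 in [218139, 573994] is true
  late payments in last 24 months ≥ 2: 6 ≥ 2 is true
  down-payment percentage ≤ 40.1%: 29.7 ≤ 40.1 is true
  debt-to-income ratio > 57.9%: 65.4 > 57.9 is true
  co-signer present: no → false
Combine:
[1.1.1] true OR true OR true = true
[1.1] NOT true = false
[1.2.1.1] true AND false = false
[1.2.1.2] false → false (antecedent false ⇒ implication holds) = true
[1.2.1] false OR true = true
[1.2] NOT true = false
[1] false → false (antecedent false ⇒ implication holds) = true
[2.1.1.1] true → true = true
[2.1.1] NOT true = false
[2.1.2.1] true AND true = true
[2.1.2] NOT true = false
[2.1] false → false (antecedent false ⇒ implication holds) = true
[2.2.1] true AND true = true
[2.2.2] exactly-one(true, false) = true
[2.2] true AND true = true
[2] true AND true = true
[root] true → true = true
Overall: true → approved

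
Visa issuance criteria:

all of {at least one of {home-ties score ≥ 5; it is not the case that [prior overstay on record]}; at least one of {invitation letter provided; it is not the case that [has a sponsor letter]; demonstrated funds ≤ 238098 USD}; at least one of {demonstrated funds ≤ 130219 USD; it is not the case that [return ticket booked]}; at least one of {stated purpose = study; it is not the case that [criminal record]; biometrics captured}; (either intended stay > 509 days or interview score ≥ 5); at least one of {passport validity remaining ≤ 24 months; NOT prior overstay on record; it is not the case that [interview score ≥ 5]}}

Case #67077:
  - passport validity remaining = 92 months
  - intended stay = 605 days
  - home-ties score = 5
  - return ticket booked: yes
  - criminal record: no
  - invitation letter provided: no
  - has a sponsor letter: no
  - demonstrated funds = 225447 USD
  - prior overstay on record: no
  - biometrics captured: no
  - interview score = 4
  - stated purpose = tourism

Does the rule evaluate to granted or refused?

Refused

Atomic conditions:
  home-ties score ≥ 5: 5 ≥ 5 is true
  prior overstay on record: no → false
  invitation letter provided: no → false
  has a sponsor letter: no → false
  demonstrated funds ≤ 238098 USD: 225447 ≤ 238098 is true
  demonstrated funds ≤ 130219 USD: 225447 ≤ 130219 is false
  return ticket booked: yes → true
  stated purpose = study: tourism == study is false
  criminal record: no → false
  biometrics captured: no → false
  intended stay > 509 days: 605 > 509 is true
  interview score ≥ 5: 4 ≥ 5 is false
  passport validity remaining ≤ 24 months: 92 ≤ 24 is false
  NOT prior overstay on record: no → true
Combine:
[1.2] NOT false = true
[1] true OR true = true
[2.2] NOT false = true
[2] false OR true OR true = true
[3.2] NOT true = false
[3] false OR false = false
[4.2] NOT false = true
[4] false OR true OR false = true
[5] true OR false = true
[6.3] NOT false = true
[6] false OR true OR true = true
[root] true AND true AND false AND true AND true AND true = false
Overall: false → refused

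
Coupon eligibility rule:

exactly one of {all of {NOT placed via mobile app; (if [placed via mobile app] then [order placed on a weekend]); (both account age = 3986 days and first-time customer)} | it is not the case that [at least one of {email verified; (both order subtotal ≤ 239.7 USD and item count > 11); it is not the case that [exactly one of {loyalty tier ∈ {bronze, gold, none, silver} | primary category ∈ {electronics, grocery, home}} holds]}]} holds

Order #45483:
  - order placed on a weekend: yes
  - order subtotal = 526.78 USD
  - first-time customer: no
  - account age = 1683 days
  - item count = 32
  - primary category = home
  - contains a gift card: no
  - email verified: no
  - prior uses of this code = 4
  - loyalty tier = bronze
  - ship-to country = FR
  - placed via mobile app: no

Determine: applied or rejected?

Atomic conditions:
  NOT placed via mobile app: no → true
  placed via mobile app: no → false
  order placed on a weekend: yes → true
  account age = 3986 days: 1683 == 3986 is false
  first-time customer: no → false
  email verified: no → false
  order subtotal ≤ 239.7 USD: 526.78 ≤ 239.7 is false
  item count > 11: 32 > 11 is true
  loyalty tier ∈ {bronze, gold, none, silver}: bronze is in the set → true
  primary category ∈ {electronics, grocery, home}: home is in the set → true
Combine:
[1.2] false → true (antecedent false ⇒ implication holds) = true
[1.3] false AND false = false
[1] true AND true AND false = false
[2.1.2] false AND true = false
[2.1.3.1] exactly-one(true, true) = false
[2.1.3] NOT false = true
[2.1] false OR false OR true = true
[2] NOT true = false
[root] exactly-one(false, false) = false
Overall: false → rejected

Rejected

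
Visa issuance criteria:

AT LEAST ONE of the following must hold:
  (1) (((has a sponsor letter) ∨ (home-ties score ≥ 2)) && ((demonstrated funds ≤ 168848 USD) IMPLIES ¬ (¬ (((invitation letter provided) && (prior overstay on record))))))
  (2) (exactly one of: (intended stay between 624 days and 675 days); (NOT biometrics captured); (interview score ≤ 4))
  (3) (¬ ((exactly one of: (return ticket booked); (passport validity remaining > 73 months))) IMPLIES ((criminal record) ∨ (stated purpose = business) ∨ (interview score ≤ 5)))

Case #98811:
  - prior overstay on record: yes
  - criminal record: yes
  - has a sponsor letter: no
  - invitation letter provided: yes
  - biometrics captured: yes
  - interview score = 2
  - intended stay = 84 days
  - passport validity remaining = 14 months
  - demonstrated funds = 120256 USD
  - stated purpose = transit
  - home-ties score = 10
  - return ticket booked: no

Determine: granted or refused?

Granted

Atomic conditions:
  has a sponsor letter: no → false
  home-ties score ≥ 2: 10 ≥ 2 is true
  demonstrated funds ≤ 168848 USD: 120256 ≤ 168848 is true
  invitation letter provided: yes → true
  prior overstay on record: yes → true
  intended stay between 624 days and 675 days: 84 in [624, 675] is false
  NOT biometrics captured: yes → false
  interview score ≤ 4: 2 ≤ 4 is true
  return ticket booked: no → false
  passport validity remaining > 73 months: 14 > 73 is false
  criminal record: yes → true
  stated purpose = business: transit == business is false
  interview score ≤ 5: 2 ≤ 5 is true
Combine:
[1.1] false OR true = true
[1.2.2.1.1] true AND true = true
[1.2.2.1] NOT true = false
[1.2.2] NOT false = true
[1.2] true → true = true
[1] true AND true = true
[2] exactly-one(false, false, true) = true
[3.1.1] exactly-one(false, false) = false
[3.1] NOT false = true
[3.2] true OR false OR true = true
[3] true → true = true
[root] true OR true OR true = true
Overall: true → granted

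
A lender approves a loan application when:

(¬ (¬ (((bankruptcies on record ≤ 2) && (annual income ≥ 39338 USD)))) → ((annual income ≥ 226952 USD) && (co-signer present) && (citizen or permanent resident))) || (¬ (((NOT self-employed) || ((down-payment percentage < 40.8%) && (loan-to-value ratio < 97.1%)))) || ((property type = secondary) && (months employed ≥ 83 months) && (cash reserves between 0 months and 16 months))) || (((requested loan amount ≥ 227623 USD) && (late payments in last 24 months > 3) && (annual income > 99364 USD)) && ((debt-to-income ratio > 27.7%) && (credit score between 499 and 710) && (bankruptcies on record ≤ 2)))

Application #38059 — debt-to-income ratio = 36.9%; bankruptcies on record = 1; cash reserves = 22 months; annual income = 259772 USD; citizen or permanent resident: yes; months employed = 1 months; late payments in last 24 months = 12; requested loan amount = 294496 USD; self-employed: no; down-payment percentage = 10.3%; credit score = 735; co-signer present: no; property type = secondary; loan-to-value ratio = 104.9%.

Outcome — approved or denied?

Atomic conditions:
  bankruptcies on record ≤ 2: 1 ≤ 2 is true
  annual income ≥ 39338 USD: 259772 ≥ 39338 is true
  annual income ≥ 226952 USD: 259772 ≥ 226952 is true
  co-signer present: no → false
  citizen or permanent resident: yes → true
  NOT self-employed: no → true
  down-payment percentage < 40.8%: 10.3 < 40.8 is true
  loan-to-value ratio < 97.1%: 104.9 < 97.1 is false
  property type = secondary: secondary == secondary is true
  months employed ≥ 83 months: 1 ≥ 83 is false
  cash reserves between 0 months and 16 months: 22 in [0, 16] is false
  requested loan amount ≥ 227623 USD: 294496 ≥ 227623 is true
  late payments in last 24 months > 3: 12 > 3 is true
  annual income > 99364 USD: 259772 > 99364 is true
  debt-to-income ratio > 27.7%: 36.9 > 27.7 is true
  credit score between 499 and 710: 735 in [499, 710] is false
Combine:
[1.1.1.1] true AND true = true
[1.1.1] NOT true = false
[1.1] NOT false = true
[1.2] true AND false AND true = false
[1] true → false = false
[2.1.1.2] true AND false = false
[2.1.1] true OR false = true
[2.1] NOT true = false
[2.2] true AND false AND false = false
[2] false OR false = false
[3.1] true AND true AND true = true
[3.2] true AND false AND true = false
[3] true AND false = false
[root] false OR false OR false = false
Overall: false → denied

Denied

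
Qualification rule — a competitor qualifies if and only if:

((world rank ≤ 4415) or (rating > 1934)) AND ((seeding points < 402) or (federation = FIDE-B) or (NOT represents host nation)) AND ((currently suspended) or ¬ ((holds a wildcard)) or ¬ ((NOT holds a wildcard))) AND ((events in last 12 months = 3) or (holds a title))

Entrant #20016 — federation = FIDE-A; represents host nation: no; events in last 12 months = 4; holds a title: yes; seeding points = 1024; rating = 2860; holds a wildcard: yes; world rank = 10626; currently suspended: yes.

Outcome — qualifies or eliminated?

Atomic conditions:
  world rank ≤ 4415: 10626 ≤ 4415 is false
  rating > 1934: 2860 > 1934 is true
  seeding points < 402: 1024 < 402 is false
  federation = FIDE-B: FIDE-A == FIDE-B is false
  NOT represents host nation: no → true
  currently suspended: yes → true
  holds a wildcard: yes → true
  NOT holds a wildcard: yes → false
  events in last 12 months = 3: 4 == 3 is false
  holds a title: yes → true
Combine:
[1] false OR true = true
[2] false OR false OR true = true
[3.2] NOT true = false
[3.3] NOT false = true
[3] true OR false OR true = true
[4] false OR true = true
[root] true AND true AND true AND true = true
Overall: true → qualifies

Qualifies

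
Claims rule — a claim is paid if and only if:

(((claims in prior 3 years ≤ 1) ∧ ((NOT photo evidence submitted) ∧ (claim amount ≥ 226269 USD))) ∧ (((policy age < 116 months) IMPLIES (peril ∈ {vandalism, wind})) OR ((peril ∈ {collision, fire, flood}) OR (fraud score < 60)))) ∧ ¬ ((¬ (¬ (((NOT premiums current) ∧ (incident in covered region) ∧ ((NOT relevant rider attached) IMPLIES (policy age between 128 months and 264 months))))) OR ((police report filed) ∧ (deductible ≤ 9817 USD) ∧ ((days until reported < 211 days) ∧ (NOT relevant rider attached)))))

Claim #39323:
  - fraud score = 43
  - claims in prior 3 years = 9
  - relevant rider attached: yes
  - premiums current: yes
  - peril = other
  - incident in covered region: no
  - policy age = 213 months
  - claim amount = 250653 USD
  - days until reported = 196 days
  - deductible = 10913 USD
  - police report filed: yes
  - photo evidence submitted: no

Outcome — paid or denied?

Denied

Atomic conditions:
  claims in prior 3 years ≤ 1: 9 ≤ 1 is false
  NOT photo evidence submitted: no → true
  claim amount ≥ 226269 USD: 250653 ≥ 226269 is true
  policy age < 116 months: 213 < 116 is false
  peril ∈ {vandalism, wind}: other is not in the set → false
  peril ∈ {collision, fire, flood}: other is not in the set → false
  fraud score < 60: 43 < 60 is true
  NOT premiums current: yes → false
  incident in covered region: no → false
  NOT relevant rider attached: yes → false
  policy age between 128 months and 264 months: 213 in [128, 264] is true
  police report filed: yes → true
  deductible ≤ 9817 USD: 10913 ≤ 9817 is false
  days until reported < 211 days: 196 < 211 is true
Combine:
[1.1.2] true AND true = true
[1.1] false AND true = false
[1.2.1] false → false (antecedent false ⇒ implication holds) = true
[1.2.2] false OR true = true
[1.2] true OR true = true
[1] false AND true = false
[2.1.1.1.1.3] false → true (antecedent false ⇒ implication holds) = true
[2.1.1.1.1] false AND false AND true = false
[2.1.1.1] NOT false = true
[2.1.1] NOT true = false
[2.1.2.3] true AND false = false
[2.1.2] true AND false AND false = false
[2.1] false OR false = false
[2] NOT false = true
[root] false AND true = false
Overall: false → denied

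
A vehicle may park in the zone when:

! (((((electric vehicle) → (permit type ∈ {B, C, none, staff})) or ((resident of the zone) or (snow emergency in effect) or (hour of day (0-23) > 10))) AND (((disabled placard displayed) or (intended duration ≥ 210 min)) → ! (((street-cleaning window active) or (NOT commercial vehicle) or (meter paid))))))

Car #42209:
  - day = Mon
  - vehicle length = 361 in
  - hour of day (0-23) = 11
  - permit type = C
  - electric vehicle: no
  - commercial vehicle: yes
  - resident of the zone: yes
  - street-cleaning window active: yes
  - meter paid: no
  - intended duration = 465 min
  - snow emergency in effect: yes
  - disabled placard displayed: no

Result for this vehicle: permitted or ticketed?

Atomic conditions:
  electric vehicle: no → false
  permit type ∈ {B, C, none, staff}: C is in the set → true
  resident of the zone: yes → true
  snow emergency in effect: yes → true
  hour of day (0-23) > 10: 11 > 10 is true
  disabled placard displayed: no → false
  intended duration ≥ 210 min: 465 ≥ 210 is true
  street-cleaning window active: yes → true
  NOT commercial vehicle: yes → false
  meter paid: no → false
Combine:
[1.1.1] false → true (antecedent false ⇒ implication holds) = true
[1.1.2] true OR true OR true = true
[1.1] true OR true = true
[1.2.1] false OR true = true
[1.2.2.1] true OR false OR false = true
[1.2.2] NOT true = false
[1.2] true → false = false
[1] true AND false = false
[root] NOT false = true
Overall: true → permitted

Permitted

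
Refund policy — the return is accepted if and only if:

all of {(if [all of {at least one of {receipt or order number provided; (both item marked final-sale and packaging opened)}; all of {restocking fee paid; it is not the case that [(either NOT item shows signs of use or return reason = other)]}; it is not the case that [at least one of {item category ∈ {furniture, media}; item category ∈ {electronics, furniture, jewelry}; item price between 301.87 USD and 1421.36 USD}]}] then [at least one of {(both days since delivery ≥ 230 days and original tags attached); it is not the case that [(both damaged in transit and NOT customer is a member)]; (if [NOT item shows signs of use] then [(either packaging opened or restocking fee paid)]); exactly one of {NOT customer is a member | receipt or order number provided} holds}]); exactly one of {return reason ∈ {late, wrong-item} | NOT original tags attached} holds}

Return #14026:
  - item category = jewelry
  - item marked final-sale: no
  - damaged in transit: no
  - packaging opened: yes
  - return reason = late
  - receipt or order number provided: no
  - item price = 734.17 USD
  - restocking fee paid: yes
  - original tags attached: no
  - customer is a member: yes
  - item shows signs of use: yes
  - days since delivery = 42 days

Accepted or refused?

Atomic conditions:
  receipt or order number provided: no → false
  item marked final-sale: no → false
  packaging opened: yes → true
  restocking fee paid: yes → true
  NOT item shows signs of use: yes → false
  return reason = other: late == other is false
  item category ∈ {furniture, media}: jewelry is not in the set → false
  item category ∈ {electronics, furniture, jewelry}: jewelry is in the set → true
  item price between 301.87 USD and 1421.36 USD: 734.17 in [301.87, 1421.36] is true
  days since delivery ≥ 230 days: 42 ≥ 230 is false
  original tags attached: no → false
  damaged in transit: no → false
  NOT customer is a member: yes → false
  return reason ∈ {late, wrong-item}: late is in the set → true
  NOT original tags attached: no → true
Combine:
[1.1.1.2] false AND true = false
[1.1.1] false OR false = false
[1.1.2.2.1] false OR false = false
[1.1.2.2] NOT false = true
[1.1.2] true AND true = true
[1.1.3.1] false OR true OR true = true
[1.1.3] NOT true = false
[1.1] false AND true AND false = false
[1.2.1] false AND false = false
[1.2.2.1] false AND false = false
[1.2.2] NOT false = true
[1.2.3.2] true OR true = true
[1.2.3] false → true (antecedent false ⇒ implication holds) = true
[1.2.4] exactly-one(false, false) = false
[1.2] false OR true OR true OR false = true
[1] false → true (antecedent false ⇒ implication holds) = true
[2] exactly-one(true, true) = false
[root] true AND false = false
Overall: false → refused

Refused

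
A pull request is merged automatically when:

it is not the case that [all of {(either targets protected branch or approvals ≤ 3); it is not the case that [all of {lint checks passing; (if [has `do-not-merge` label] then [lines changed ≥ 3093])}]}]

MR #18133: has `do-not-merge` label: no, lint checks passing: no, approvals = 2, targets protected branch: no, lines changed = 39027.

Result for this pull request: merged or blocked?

Blocked

Atomic conditions:
  targets protected branch: no → false
  approvals ≤ 3: 2 ≤ 3 is true
  lint checks passing: no → false
  has `do-not-merge` label: no → false
  lines changed ≥ 3093: 39027 ≥ 3093 is true
Combine:
[1.1] false OR true = true
[1.2.1.2] false → true (antecedent false ⇒ implication holds) = true
[1.2.1] false AND true = false
[1.2] NOT false = true
[1] true AND true = true
[root] NOT true = false
Overall: false → blocked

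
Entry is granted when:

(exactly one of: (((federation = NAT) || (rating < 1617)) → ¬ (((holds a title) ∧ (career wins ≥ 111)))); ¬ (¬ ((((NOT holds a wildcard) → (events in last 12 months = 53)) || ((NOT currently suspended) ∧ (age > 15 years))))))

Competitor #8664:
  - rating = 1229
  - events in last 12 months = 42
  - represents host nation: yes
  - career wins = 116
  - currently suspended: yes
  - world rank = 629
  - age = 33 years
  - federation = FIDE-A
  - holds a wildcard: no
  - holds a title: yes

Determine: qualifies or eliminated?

Eliminated

Atomic conditions:
  federation = NAT: FIDE-A == NAT is false
  rating < 1617: 1229 < 1617 is true
  holds a title: yes → true
  career wins ≥ 111: 116 ≥ 111 is true
  NOT holds a wildcard: no → true
  events in last 12 months = 53: 42 == 53 is false
  NOT currently suspended: yes → false
  age > 15 years: 33 > 15 is true
Combine:
[1.1] false OR true = true
[1.2.1] true AND true = true
[1.2] NOT true = false
[1] true → false = false
[2.1.1.1] true → false = false
[2.1.1.2] false AND true = false
[2.1.1] false OR false = false
[2.1] NOT false = true
[2] NOT true = false
[root] exactly-one(false, false) = false
Overall: false → eliminated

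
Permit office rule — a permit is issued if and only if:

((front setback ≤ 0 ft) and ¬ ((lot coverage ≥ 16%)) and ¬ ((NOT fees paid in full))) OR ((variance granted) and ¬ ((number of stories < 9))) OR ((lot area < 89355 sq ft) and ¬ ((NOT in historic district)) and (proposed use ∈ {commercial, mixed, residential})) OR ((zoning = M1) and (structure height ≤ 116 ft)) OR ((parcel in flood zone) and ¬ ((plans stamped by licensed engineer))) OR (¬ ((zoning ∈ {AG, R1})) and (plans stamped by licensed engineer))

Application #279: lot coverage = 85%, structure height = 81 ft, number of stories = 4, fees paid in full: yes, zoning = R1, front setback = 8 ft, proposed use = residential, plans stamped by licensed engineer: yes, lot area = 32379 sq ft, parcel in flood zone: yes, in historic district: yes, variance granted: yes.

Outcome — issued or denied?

Issued

Atomic conditions:
  front setback ≤ 0 ft: 8 ≤ 0 is false
  lot coverage ≥ 16%: 85 ≥ 16 is true
  NOT fees paid in full: yes → false
  variance granted: yes → true
  number of stories < 9: 4 < 9 is true
  lot area < 89355 sq ft: 32379 < 89355 is true
  NOT in historic district: yes → false
  proposed use ∈ {commercial, mixed, residential}: residential is in the set → true
  zoning = M1: R1 == M1 is false
  structure height ≤ 116 ft: 81 ≤ 116 is true
  parcel in flood zone: yes → true
  plans stamped by licensed engineer: yes → true
  zoning ∈ {AG, R1}: R1 is in the set → true
Combine:
[1.2] NOT true = false
[1.3] NOT false = true
[1] false AND false AND true = false
[2.2] NOT true = false
[2] true AND false = false
[3.2] NOT false = true
[3] true AND true AND true = true
[4] false AND true = false
[5.2] NOT true = false
[5] true AND false = false
[6.1] NOT true = false
[6] false AND true = false
[root] false OR false OR true OR false OR false OR false = true
Overall: true → issued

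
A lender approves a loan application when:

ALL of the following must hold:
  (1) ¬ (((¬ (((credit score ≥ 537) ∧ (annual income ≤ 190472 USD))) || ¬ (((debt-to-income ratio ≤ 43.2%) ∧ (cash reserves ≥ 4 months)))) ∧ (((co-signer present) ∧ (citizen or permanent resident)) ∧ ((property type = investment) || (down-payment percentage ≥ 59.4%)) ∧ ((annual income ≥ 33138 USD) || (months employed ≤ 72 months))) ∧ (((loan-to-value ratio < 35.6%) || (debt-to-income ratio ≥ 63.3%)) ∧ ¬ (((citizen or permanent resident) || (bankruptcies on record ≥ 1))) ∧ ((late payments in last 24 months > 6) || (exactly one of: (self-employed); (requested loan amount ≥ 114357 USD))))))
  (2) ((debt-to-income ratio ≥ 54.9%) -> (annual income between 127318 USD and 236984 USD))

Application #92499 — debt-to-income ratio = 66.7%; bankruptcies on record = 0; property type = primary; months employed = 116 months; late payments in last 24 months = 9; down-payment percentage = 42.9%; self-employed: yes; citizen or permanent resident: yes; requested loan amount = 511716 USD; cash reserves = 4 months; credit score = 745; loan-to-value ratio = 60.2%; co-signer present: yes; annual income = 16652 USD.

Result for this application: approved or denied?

Denied

Atomic conditions:
  credit score ≥ 537: 745 ≥ 537 is true
  annual income ≤ 190472 USD: 16652 ≤ 190472 is true
  debt-to-income ratio ≤ 43.2%: 66.7 ≤ 43.2 is false
  cash reserves ≥ 4 months: 4 ≥ 4 is true
  co-signer present: yes → true
  citizen or permanent resident: yes → true
  property type = investment: primary == investment is false
  down-payment percentage ≥ 59.4%: 42.9 ≥ 59.4 is false
  annual income ≥ 33138 USD: 16652 ≥ 33138 is false
  months employed ≤ 72 months: 116 ≤ 72 is false
  loan-to-value ratio < 35.6%: 60.2 < 35.6 is false
  debt-to-income ratio ≥ 63.3%: 66.7 ≥ 63.3 is true
  bankruptcies on record ≥ 1: 0 ≥ 1 is false
  late payments in last 24 months > 6: 9 > 6 is true
  self-employed: yes → true
  requested loan amount ≥ 114357 USD: 511716 ≥ 114357 is true
  debt-to-income ratio ≥ 54.9%: 66.7 ≥ 54.9 is true
  annual income between 127318 USD and 236984 USD: 16652 in [127318, 236984] is false
Combine:
[1.1.1.1.1] true AND true = true
[1.1.1.1] NOT true = false
[1.1.1.2.1] false AND true = false
[1.1.1.2] NOT false = true
[1.1.1] false OR true = true
[1.1.2.1] true AND true = true
[1.1.2.2] false OR false = false
[1.1.2.3] false OR false = false
[1.1.2] true AND false AND false = false
[1.1.3.1] false OR true = true
[1.1.3.2.1] true OR false = true
[1.1.3.2] NOT true = false
[1.1.3.3.2] exactly-one(true, true) = false
[1.1.3.3] true OR false = true
[1.1.3] true AND false AND true = false
[1.1] true AND false AND false = false
[1] NOT false = true
[2] true → false = false
[root] true AND false = false
Overall: false → denied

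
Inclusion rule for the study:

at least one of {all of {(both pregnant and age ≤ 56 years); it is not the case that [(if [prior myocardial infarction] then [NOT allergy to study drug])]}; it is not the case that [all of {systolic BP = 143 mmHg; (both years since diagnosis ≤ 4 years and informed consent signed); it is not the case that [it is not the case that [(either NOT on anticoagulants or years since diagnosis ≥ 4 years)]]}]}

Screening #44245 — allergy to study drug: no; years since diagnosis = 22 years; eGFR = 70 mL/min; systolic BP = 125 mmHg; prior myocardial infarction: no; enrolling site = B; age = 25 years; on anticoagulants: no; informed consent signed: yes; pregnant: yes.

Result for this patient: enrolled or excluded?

Atomic conditions:
  pregnant: yes → true
  age ≤ 56 years: 25 ≤ 56 is true
  prior myocardial infarction: no → false
  NOT allergy to study drug: no → true
  systolic BP = 143 mmHg: 125 == 143 is false
  years since diagnosis ≤ 4 years: 22 ≤ 4 is false
  informed consent signed: yes → true
  NOT on anticoagulants: no → true
  years since diagnosis ≥ 4 years: 22 ≥ 4 is true
Combine:
[1.1] true AND true = true
[1.2.1] false → true (antecedent false ⇒ implication holds) = true
[1.2] NOT true = false
[1] true AND false = false
[2.1.2] false AND true = false
[2.1.3.1.1] true OR true = true
[2.1.3.1] NOT true = false
[2.1.3] NOT false = true
[2.1] false AND false AND true = false
[2] NOT false = true
[root] false OR true = true
Overall: true → enrolled

Enrolled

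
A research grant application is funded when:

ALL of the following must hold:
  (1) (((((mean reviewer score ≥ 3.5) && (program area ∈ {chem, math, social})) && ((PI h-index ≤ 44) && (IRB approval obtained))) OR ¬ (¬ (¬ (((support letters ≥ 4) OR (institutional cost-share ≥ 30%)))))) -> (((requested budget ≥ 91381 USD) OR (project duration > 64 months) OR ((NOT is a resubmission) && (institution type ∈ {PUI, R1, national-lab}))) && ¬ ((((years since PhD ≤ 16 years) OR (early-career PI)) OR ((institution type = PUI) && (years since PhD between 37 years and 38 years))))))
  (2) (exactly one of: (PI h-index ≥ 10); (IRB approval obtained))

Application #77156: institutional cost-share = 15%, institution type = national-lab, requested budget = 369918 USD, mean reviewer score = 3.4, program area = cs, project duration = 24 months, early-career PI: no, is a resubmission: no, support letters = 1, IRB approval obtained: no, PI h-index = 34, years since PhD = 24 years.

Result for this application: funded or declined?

Funded

Atomic conditions:
  mean reviewer score ≥ 3.5: 3.4 ≥ 3.5 is false
  program area ∈ {chem, math, social}: cs is not in the set → false
  PI h-index ≤ 44: 34 ≤ 44 is true
  IRB approval obtained: no → false
  support letters ≥ 4: 1 ≥ 4 is false
  institutional cost-share ≥ 30%: 15 ≥ 30 is false
  requested budget ≥ 91381 USD: 369918 ≥ 91381 is true
  project duration > 64 months: 24 > 64 is false
  NOT is a resubmission: no → true
  institution type ∈ {PUI, R1, national-lab}: national-lab is in the set → true
  years since PhD ≤ 16 years: 24 ≤ 16 is false
  early-career PI: no → false
  institution type = PUI: national-lab == PUI is false
  years since PhD between 37 years and 38 years: 24 in [37, 38] is false
  PI h-index ≥ 10: 34 ≥ 10 is true
Combine:
[1.1.1.1] false AND false = false
[1.1.1.2] true AND false = false
[1.1.1] false AND false = false
[1.1.2.1.1.1] false OR false = false
[1.1.2.1.1] NOT false = true
[1.1.2.1] NOT true = false
[1.1.2] NOT false = true
[1.1] false OR true = true
[1.2.1.3] true AND true = true
[1.2.1] true OR false OR true = true
[1.2.2.1.1] false OR false = false
[1.2.2.1.2] false AND false = false
[1.2.2.1] false OR false = false
[1.2.2] NOT false = true
[1.2] true AND true = true
[1] true → true = true
[2] exactly-one(true, false) = true
[root] true AND true = true
Overall: true → funded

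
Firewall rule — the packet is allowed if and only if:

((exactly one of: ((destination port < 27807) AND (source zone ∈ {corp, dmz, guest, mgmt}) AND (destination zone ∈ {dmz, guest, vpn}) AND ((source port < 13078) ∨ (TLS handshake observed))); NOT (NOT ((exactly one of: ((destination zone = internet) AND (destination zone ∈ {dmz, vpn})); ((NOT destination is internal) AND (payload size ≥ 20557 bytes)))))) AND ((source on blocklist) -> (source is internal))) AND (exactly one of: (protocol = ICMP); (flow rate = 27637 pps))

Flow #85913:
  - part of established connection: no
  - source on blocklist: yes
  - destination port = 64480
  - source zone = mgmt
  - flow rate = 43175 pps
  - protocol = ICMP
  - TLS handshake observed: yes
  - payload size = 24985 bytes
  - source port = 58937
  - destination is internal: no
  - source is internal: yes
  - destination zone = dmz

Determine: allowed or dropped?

Allowed

Atomic conditions:
  destination port < 27807: 64480 < 27807 is false
  source zone ∈ {corp, dmz, guest, mgmt}: mgmt is in the set → true
  destination zone ∈ {dmz, guest, vpn}: dmz is in the set → true
  source port < 13078: 58937 < 13078 is false
  TLS handshake observed: yes → true
  destination zone = internet: dmz == internet is false
  destination zone ∈ {dmz, vpn}: dmz is in the set → true
  NOT destination is internal: no → true
  payload size ≥ 20557 bytes: 24985 ≥ 20557 is true
  source on blocklist: yes → true
  source is internal: yes → true
  protocol = ICMP: ICMP == ICMP is true
  flow rate = 27637 pps: 43175 == 27637 is false
Combine:
[1.1.1.4] false OR true = true
[1.1.1] false AND true AND true AND true = false
[1.1.2.1.1.1] false AND true = false
[1.1.2.1.1.2] true AND true = true
[1.1.2.1.1] exactly-one(false, true) = true
[1.1.2.1] NOT true = false
[1.1.2] NOT false = true
[1.1] exactly-one(false, true) = true
[1.2] true → true = true
[1] true AND true = true
[2] exactly-one(true, false) = true
[root] true AND true = true
Overall: true → allowed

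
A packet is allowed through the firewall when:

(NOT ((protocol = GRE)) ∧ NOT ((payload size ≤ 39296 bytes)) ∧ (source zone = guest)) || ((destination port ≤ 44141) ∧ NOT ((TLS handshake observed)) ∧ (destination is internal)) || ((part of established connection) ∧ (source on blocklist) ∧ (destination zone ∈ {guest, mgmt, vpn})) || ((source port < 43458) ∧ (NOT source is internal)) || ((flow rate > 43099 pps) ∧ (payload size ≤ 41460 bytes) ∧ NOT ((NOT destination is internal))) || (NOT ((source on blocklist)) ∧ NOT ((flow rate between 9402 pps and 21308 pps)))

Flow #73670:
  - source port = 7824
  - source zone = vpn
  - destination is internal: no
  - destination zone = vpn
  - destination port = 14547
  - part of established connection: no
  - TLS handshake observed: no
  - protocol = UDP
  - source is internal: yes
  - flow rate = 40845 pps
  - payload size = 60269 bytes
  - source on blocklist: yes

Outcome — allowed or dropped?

Dropped

Atomic conditions:
  protocol = GRE: UDP == GRE is false
  payload size ≤ 39296 bytes: 60269 ≤ 39296 is false
  source zone = guest: vpn == guest is false
  destination port ≤ 44141: 14547 ≤ 44141 is true
  TLS handshake observed: no → false
  destination is internal: no → false
  part of established connection: no → false
  source on blocklist: yes → true
  destination zone ∈ {guest, mgmt, vpn}: vpn is in the set → true
  source port < 43458: 7824 < 43458 is true
  NOT source is internal: yes → false
  flow rate > 43099 pps: 40845 > 43099 is false
  payload size ≤ 41460 bytes: 60269 ≤ 41460 is false
  NOT destination is internal: no → true
  flow rate between 9402 pps and 21308 pps: 40845 in [9402, 21308] is false
Combine:
[1.1] NOT false = true
[1.2] NOT false = true
[1] true AND true AND false = false
[2.2] NOT false = true
[2] true AND true AND false = false
[3] false AND true AND true = false
[4] true AND false = false
[5.3] NOT true = false
[5] false AND false AND false = false
[6.1] NOT true = false
[6.2] NOT false = true
[6] false AND true = false
[root] false OR false OR false OR false OR false OR false = false
Overall: false → dropped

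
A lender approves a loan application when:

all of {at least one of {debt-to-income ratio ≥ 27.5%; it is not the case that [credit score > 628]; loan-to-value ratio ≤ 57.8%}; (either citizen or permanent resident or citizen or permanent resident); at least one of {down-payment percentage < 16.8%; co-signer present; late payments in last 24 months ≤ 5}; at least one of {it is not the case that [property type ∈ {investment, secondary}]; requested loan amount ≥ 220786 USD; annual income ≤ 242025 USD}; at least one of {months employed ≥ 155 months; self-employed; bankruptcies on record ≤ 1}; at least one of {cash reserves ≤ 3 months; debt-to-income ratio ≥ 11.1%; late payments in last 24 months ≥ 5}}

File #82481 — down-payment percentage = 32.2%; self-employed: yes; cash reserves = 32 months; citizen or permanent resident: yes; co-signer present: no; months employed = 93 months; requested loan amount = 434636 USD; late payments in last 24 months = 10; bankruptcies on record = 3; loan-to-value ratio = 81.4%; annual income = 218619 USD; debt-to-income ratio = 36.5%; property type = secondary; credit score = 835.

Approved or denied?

Atomic conditions:
  debt-to-income ratio ≥ 27.5%: 36.5 ≥ 27.5 is true
  credit score > 628: 835 > 628 is true
  loan-to-value ratio ≤ 57.8%: 81.4 ≤ 57.8 is false
  citizen or permanent resident: yes → true
  down-payment percentage < 16.8%: 32.2 < 16.8 is false
  co-signer present: no → false
  late payments in last 24 months ≤ 5: 10 ≤ 5 is false
  property type ∈ {investment, secondary}: secondary is in the set → true
  requested loan amount ≥ 220786 USD: 434636 ≥ 220786 is true
  annual income ≤ 242025 USD: 218619 ≤ 242025 is true
  months employed ≥ 155 months: 93 ≥ 155 is false
  self-employed: yes → true
  bankruptcies on record ≤ 1: 3 ≤ 1 is false
  cash reserves ≤ 3 months: 32 ≤ 3 is false
  debt-to-income ratio ≥ 11.1%: 36.5 ≥ 11.1 is true
  late payments in last 24 months ≥ 5: 10 ≥ 5 is true
Combine:
[1.2] NOT true = false
[1] true OR false OR false = true
[2] true OR true = true
[3] false OR false OR false = false
[4.1] NOT true = false
[4] false OR true OR true = true
[5] false OR true OR false = true
[6] false OR true OR true = true
[root] true AND true AND false AND true AND true AND true = false
Overall: false → denied

Denied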